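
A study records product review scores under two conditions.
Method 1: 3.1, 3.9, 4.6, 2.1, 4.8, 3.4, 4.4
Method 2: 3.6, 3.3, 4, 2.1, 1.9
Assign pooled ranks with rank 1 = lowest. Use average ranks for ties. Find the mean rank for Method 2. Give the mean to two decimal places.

Sorted (ascending): 1.9, 2.1, 2.1, 3.1, 3.3, 3.4, 3.6, 3.9, 4, 4.4, 4.6, 4.8
The 2 values of 2.1 occupy positions 2–3 → average rank (2+3)/2 = 2.5.
Method 2 values → pooled ranks: 3.6→7, 3.3→5, 4→9, 2.1→2.5, 1.9→1
Mean rank = (7 + 5 + 9 + 2.5 + 1) / 5 = 4.90

4.90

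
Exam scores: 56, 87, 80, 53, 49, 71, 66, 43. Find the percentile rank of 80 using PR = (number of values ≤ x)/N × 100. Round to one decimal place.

87.5

N = 8.
Strictly below 80: 6. Equal to 80: 1.
PR = 7/8 × 100 = 87.5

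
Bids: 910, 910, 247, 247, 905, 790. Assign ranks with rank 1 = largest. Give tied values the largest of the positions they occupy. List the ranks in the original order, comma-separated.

Sorted (descending): 910, 910, 905, 790, 247, 247
The 2 values of 910 occupy positions 1–2 → each gets rank 2.
The 2 values of 247 occupy positions 5–6 → each gets rank 6.

2, 2, 6, 6, 3, 4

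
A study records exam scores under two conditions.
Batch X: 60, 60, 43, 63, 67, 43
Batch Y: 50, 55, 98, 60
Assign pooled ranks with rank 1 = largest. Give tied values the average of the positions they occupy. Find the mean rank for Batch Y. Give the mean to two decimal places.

5.25

Sorted (descending): 98, 67, 63, 60, 60, 60, 55, 50, 43, 43
The 3 values of 60 occupy positions 4–6 → average rank 5.
The 2 values of 43 occupy positions 9–10 → average rank (9+10)/2 = 9.5.
Batch Y values → pooled ranks: 50→8, 55→7, 98→1, 60→5
Mean rank = (8 + 7 + 1 + 5) / 4 = 5.25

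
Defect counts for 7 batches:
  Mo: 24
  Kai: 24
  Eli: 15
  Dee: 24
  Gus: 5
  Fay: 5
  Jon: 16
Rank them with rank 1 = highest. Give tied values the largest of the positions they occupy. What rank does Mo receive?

3

Sorted (descending): 24, 24, 24, 16, 15, 5, 5
The 3 values of 24 occupy positions 1–3 → each gets rank 3.
The 2 values of 5 occupy positions 6–7 → each gets rank 7.
Mo has value 24 → rank 3.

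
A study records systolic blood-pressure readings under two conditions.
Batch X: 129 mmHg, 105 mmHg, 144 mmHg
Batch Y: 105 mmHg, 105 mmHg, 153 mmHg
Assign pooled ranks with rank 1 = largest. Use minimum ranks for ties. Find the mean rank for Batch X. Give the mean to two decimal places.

Sorted (descending): 153, 144, 129, 105, 105, 105
The 3 values of 105 occupy positions 4–6 → each gets rank 4.
Batch X values → pooled ranks: 129→3, 105→4, 144→2
Mean rank = (3 + 4 + 2) / 3 = 3.00

3.00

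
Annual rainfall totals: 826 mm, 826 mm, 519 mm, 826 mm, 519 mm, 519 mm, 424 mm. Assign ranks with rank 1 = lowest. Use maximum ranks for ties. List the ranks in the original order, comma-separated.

Sorted (ascending): 424, 519, 519, 519, 826, 826, 826
The 3 values of 519 occupy positions 2–4 → each gets rank 4.
The 3 values of 826 occupy positions 5–7 → each gets rank 7.

7, 7, 4, 7, 4, 4, 1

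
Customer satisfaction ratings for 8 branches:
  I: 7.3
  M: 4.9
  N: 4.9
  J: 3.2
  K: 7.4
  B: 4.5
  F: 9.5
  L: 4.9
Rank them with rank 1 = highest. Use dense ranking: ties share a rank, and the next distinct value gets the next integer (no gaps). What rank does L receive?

4

Sorted (descending): 9.5, 7.4, 7.3, 4.9, 4.9, 4.9, 4.5, 3.2
The 3 values of 4.9 share dense rank 4.
Remaining distinct values take the next consecutive integers.
L has value 4.9 → rank 4.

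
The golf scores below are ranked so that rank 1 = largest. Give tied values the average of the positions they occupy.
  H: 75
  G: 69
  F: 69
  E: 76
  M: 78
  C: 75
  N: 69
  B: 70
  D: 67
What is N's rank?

7

Sorted (descending): 78, 76, 75, 75, 70, 69, 69, 69, 67
The 2 values of 75 occupy positions 3–4 → average rank (3+4)/2 = 3.5.
The 3 values of 69 occupy positions 6–8 → average rank 7.
N has value 69 → rank 7.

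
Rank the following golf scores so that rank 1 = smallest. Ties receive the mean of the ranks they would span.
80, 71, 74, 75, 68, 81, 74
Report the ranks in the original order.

Sorted (ascending): 68, 71, 74, 74, 75, 80, 81
The 2 values of 74 occupy positions 3–4 → average rank (3+4)/2 = 3.5.

6, 2, 3.5, 5, 1, 7, 3.5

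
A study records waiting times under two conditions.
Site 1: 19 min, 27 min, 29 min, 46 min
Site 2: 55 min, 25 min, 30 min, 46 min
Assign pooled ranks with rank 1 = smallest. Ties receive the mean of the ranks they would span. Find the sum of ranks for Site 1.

14.5

Sorted (ascending): 19, 25, 27, 29, 30, 46, 46, 55
The 2 values of 46 occupy positions 6–7 → average rank (6+7)/2 = 6.5.
Site 1 values → pooled ranks: 19→1, 27→3, 29→4, 46→6.5
Rank sum = 1 + 3 + 4 + 6.5 = 14.5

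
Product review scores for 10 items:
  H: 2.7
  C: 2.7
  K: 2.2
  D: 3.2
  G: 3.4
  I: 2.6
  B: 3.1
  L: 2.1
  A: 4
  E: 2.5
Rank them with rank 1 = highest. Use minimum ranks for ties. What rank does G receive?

2

Sorted (descending): 4, 3.4, 3.2, 3.1, 2.7, 2.7, 2.6, 2.5, 2.2, 2.1
The 2 values of 2.7 occupy positions 5–6 → each gets rank 5.
G has value 3.4 → rank 2.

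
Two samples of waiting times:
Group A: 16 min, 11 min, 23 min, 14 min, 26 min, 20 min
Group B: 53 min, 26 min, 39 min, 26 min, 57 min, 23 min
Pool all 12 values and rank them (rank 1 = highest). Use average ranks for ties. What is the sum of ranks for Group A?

Sorted (descending): 57, 53, 39, 26, 26, 26, 23, 23, 20, 16, 14, 11
The 3 values of 26 occupy positions 4–6 → average rank 5.
The 2 values of 23 occupy positions 7–8 → average rank (7+8)/2 = 7.5.
Group A values → pooled ranks: 16→10, 11→12, 23→7.5, 14→11, 26→5, 20→9
Rank sum = 10 + 12 + 7.5 + 11 + 5 + 9 = 54.5

54.5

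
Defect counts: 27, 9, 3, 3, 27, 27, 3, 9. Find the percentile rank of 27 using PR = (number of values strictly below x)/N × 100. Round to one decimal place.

N = 8.
Strictly below 27: 5. Equal to 27: 3.
PR = 5/8 × 100 = 62.5

62.5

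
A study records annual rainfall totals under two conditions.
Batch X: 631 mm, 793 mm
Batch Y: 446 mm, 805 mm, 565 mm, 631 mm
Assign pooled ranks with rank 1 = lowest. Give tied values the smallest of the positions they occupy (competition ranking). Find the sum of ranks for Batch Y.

Sorted (ascending): 446, 565, 631, 631, 793, 805
The 2 values of 631 occupy positions 3–4 → each gets rank 3.
Batch Y values → pooled ranks: 446→1, 805→6, 565→2, 631→3
Rank sum = 1 + 6 + 2 + 3 = 12

12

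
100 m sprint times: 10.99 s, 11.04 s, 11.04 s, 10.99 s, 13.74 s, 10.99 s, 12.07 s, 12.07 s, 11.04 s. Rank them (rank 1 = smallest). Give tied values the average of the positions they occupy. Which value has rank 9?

Sorted (ascending): 10.99, 10.99, 10.99, 11.04, 11.04, 11.04, 12.07, 12.07, 13.74
The 3 values of 10.99 occupy positions 1–3 → average rank 2.
The 3 values of 11.04 occupy positions 4–6 → average rank 5.
The 2 values of 12.07 occupy positions 7–8 → average rank (7+8)/2 = 7.5.
Rank 9 → value 13.74.

13.74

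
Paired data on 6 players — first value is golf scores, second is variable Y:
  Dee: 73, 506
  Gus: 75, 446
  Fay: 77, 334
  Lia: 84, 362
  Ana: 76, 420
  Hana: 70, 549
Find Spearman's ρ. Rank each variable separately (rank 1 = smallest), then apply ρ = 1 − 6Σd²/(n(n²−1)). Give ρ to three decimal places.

-0.943

Ranks of variable 1: 2, 3, 5, 6, 4, 1
Ranks of variable 2: 5, 4, 1, 2, 3, 6
d = r₁ − r₂: -3, -1, 4, 4, 1, -5
d²: 9, 1, 16, 16, 1, 25; Σd² = 68
ρ = 1 − 6·68/(6·35) = 1 − 408/210 = -0.943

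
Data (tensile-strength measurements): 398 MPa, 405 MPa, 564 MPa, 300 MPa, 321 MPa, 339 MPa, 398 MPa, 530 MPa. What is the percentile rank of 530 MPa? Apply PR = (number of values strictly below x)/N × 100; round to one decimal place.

75.0

N = 8.
Strictly below 530: 6. Equal to 530: 1.
PR = 6/8 × 100 = 75.0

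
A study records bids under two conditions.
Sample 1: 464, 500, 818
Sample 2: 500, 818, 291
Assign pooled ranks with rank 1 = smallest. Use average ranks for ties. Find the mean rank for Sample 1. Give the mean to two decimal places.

Sorted (ascending): 291, 464, 500, 500, 818, 818
The 2 values of 500 occupy positions 3–4 → average rank (3+4)/2 = 3.5.
The 2 values of 818 occupy positions 5–6 → average rank (5+6)/2 = 5.5.
Sample 1 values → pooled ranks: 464→2, 500→3.5, 818→5.5
Mean rank = (2 + 3.5 + 5.5) / 3 = 3.67

3.67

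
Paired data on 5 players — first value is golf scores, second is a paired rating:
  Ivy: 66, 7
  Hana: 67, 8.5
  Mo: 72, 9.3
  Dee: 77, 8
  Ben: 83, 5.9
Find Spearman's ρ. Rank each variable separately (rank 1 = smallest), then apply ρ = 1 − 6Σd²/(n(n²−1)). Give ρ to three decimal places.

-0.300

Ranks of variable 1: 1, 2, 3, 4, 5
Ranks of variable 2: 2, 4, 5, 3, 1
d = r₁ − r₂: -1, -2, -2, 1, 4
d²: 1, 4, 4, 1, 16; Σd² = 26
ρ = 1 − 6·26/(5·24) = 1 − 156/120 = -0.300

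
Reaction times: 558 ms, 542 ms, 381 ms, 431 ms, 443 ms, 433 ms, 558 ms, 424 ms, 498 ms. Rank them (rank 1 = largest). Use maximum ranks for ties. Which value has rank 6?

433

Sorted (descending): 558, 558, 542, 498, 443, 433, 431, 424, 381
The 2 values of 558 occupy positions 1–2 → each gets rank 2.
Rank 6 → value 433.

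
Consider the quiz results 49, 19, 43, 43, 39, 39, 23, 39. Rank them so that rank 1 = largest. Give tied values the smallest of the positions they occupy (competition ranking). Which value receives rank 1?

49

Sorted (descending): 49, 43, 43, 39, 39, 39, 23, 19
The 2 values of 43 occupy positions 2–3 → each gets rank 2.
The 3 values of 39 occupy positions 4–6 → each gets rank 4.
Rank 1 → value 49.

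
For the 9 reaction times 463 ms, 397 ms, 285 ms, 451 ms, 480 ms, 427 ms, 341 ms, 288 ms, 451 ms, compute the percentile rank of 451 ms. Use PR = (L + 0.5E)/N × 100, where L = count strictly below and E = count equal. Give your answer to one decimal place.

N = 9.
Strictly below 451: 5. Equal to 451: 2.
PR = (5 + 0.5·2)/9 × 100 = 66.7

66.7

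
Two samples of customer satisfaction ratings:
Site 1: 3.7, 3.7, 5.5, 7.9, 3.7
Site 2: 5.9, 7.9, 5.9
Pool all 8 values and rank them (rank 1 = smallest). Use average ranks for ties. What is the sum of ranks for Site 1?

17.5

Sorted (ascending): 3.7, 3.7, 3.7, 5.5, 5.9, 5.9, 7.9, 7.9
The 3 values of 3.7 occupy positions 1–3 → average rank 2.
The 2 values of 5.9 occupy positions 5–6 → average rank (5+6)/2 = 5.5.
The 2 values of 7.9 occupy positions 7–8 → average rank (7+8)/2 = 7.5.
Site 1 values → pooled ranks: 3.7→2, 3.7→2, 5.5→4, 7.9→7.5, 3.7→2
Rank sum = 2 + 2 + 4 + 7.5 + 2 = 17.5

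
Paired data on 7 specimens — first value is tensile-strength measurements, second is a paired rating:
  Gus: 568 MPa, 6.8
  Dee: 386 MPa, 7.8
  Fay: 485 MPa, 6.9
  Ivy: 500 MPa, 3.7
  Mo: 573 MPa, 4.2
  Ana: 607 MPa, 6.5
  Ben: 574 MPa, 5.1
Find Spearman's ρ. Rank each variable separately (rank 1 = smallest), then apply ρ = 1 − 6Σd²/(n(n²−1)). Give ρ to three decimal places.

Ranks of variable 1: 4, 1, 2, 3, 5, 7, 6
Ranks of variable 2: 5, 7, 6, 1, 2, 4, 3
d = r₁ − r₂: -1, -6, -4, 2, 3, 3, 3
d²: 1, 36, 16, 4, 9, 9, 9; Σd² = 84
ρ = 1 − 6·84/(7·48) = 1 − 504/336 = -0.500

-0.500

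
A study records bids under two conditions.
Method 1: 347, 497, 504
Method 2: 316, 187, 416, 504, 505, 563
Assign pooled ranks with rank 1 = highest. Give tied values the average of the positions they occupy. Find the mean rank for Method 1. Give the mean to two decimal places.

Sorted (descending): 563, 505, 504, 504, 497, 416, 347, 316, 187
The 2 values of 504 occupy positions 3–4 → average rank (3+4)/2 = 3.5.
Method 1 values → pooled ranks: 347→7, 497→5, 504→3.5
Mean rank = (7 + 5 + 3.5) / 3 = 5.17

5.17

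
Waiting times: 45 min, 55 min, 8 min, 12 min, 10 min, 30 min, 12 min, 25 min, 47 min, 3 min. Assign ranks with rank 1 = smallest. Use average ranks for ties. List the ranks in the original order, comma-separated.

8, 10, 2, 4.5, 3, 7, 4.5, 6, 9, 1

Sorted (ascending): 3, 8, 10, 12, 12, 25, 30, 45, 47, 55
The 2 values of 12 occupy positions 4–5 → average rank (4+5)/2 = 4.5.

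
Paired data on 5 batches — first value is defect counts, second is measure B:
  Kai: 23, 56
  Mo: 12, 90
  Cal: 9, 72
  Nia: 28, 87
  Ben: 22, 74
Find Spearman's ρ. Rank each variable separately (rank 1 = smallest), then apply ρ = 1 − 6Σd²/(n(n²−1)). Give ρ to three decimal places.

Ranks of variable 1: 4, 2, 1, 5, 3
Ranks of variable 2: 1, 5, 2, 4, 3
d = r₁ − r₂: 3, -3, -1, 1, 0
d²: 9, 9, 1, 1, 0; Σd² = 20
ρ = 1 − 6·20/(5·24) = 1 − 120/120 = 0.000

0.000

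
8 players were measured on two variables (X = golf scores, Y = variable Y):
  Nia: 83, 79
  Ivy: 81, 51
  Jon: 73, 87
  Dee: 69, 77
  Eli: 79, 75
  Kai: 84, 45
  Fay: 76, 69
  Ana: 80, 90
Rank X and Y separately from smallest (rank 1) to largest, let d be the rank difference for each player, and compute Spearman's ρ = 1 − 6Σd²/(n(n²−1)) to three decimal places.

Ranks of variable 1: 7, 6, 2, 1, 4, 8, 3, 5
Ranks of variable 2: 6, 2, 7, 5, 4, 1, 3, 8
d = r₁ − r₂: 1, 4, -5, -4, 0, 7, 0, -3
d²: 1, 16, 25, 16, 0, 49, 0, 9; Σd² = 116
ρ = 1 − 6·116/(8·63) = 1 − 696/504 = -0.381

-0.381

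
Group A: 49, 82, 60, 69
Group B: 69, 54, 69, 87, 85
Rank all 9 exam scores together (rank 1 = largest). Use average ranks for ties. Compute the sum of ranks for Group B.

Sorted (descending): 87, 85, 82, 69, 69, 69, 60, 54, 49
The 3 values of 69 occupy positions 4–6 → average rank 5.
Group B values → pooled ranks: 69→5, 54→8, 69→5, 87→1, 85→2
Rank sum = 5 + 8 + 5 + 1 + 2 = 21

21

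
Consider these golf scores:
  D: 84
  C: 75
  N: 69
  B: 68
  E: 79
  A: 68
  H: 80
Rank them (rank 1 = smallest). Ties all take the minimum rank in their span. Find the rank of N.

3

Sorted (ascending): 68, 68, 69, 75, 79, 80, 84
The 2 values of 68 occupy positions 1–2 → each gets rank 1.
N has value 69 → rank 3.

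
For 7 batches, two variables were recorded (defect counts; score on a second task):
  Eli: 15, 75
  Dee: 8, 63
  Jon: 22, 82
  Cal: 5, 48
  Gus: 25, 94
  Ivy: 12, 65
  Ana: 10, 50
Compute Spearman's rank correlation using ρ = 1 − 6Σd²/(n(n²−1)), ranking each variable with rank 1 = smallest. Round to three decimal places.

0.964

Ranks of variable 1: 5, 2, 6, 1, 7, 4, 3
Ranks of variable 2: 5, 3, 6, 1, 7, 4, 2
d = r₁ − r₂: 0, -1, 0, 0, 0, 0, 1
d²: 0, 1, 0, 0, 0, 0, 1; Σd² = 2
ρ = 1 − 6·2/(7·48) = 1 − 12/336 = 0.964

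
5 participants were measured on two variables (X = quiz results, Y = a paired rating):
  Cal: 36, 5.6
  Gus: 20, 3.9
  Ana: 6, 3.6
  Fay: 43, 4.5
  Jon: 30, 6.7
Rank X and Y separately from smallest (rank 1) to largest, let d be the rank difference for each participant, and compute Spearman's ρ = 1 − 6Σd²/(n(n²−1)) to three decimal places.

0.600

Ranks of variable 1: 4, 2, 1, 5, 3
Ranks of variable 2: 4, 2, 1, 3, 5
d = r₁ − r₂: 0, 0, 0, 2, -2
d²: 0, 0, 0, 4, 4; Σd² = 8
ρ = 1 − 6·8/(5·24) = 1 − 48/120 = 0.600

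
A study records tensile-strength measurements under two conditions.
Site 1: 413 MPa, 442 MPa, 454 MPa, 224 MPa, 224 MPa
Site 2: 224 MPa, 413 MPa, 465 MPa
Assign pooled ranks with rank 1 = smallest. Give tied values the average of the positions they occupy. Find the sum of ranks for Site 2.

Sorted (ascending): 224, 224, 224, 413, 413, 442, 454, 465
The 3 values of 224 occupy positions 1–3 → average rank 2.
The 2 values of 413 occupy positions 4–5 → average rank (4+5)/2 = 4.5.
Site 2 values → pooled ranks: 224→2, 413→4.5, 465→8
Rank sum = 2 + 4.5 + 8 = 14.5

14.5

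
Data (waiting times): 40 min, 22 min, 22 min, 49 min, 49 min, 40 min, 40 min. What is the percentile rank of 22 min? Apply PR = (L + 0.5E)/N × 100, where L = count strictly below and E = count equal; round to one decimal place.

14.3

N = 7.
Strictly below 22: 0. Equal to 22: 2.
PR = (0 + 0.5·2)/7 × 100 = 14.3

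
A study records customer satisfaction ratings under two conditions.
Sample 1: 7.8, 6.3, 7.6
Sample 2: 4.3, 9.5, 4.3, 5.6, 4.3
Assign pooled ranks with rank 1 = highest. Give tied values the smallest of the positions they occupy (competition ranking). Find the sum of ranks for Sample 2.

24

Sorted (descending): 9.5, 7.8, 7.6, 6.3, 5.6, 4.3, 4.3, 4.3
The 3 values of 4.3 occupy positions 6–8 → each gets rank 6.
Sample 2 values → pooled ranks: 4.3→6, 9.5→1, 4.3→6, 5.6→5, 4.3→6
Rank sum = 6 + 1 + 6 + 5 + 6 = 24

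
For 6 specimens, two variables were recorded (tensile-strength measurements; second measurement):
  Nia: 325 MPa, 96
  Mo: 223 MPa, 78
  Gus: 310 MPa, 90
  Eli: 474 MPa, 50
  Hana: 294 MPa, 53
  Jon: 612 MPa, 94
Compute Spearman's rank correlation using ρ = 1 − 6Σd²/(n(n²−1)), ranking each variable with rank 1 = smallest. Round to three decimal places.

0.257

Ranks of variable 1: 4, 1, 3, 5, 2, 6
Ranks of variable 2: 6, 3, 4, 1, 2, 5
d = r₁ − r₂: -2, -2, -1, 4, 0, 1
d²: 4, 4, 1, 16, 0, 1; Σd² = 26
ρ = 1 − 6·26/(6·35) = 1 − 156/210 = 0.257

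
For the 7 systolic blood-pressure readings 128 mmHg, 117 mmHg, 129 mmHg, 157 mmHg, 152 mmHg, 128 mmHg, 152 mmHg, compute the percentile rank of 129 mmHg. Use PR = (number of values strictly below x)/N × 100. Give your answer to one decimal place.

42.9

N = 7.
Strictly below 129: 3. Equal to 129: 1.
PR = 3/7 × 100 = 42.9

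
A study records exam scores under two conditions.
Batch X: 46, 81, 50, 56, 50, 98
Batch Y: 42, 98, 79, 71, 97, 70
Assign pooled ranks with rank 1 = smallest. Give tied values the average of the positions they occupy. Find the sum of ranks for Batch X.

Sorted (ascending): 42, 46, 50, 50, 56, 70, 71, 79, 81, 97, 98, 98
The 2 values of 50 occupy positions 3–4 → average rank (3+4)/2 = 3.5.
The 2 values of 98 occupy positions 11–12 → average rank (11+12)/2 = 11.5.
Batch X values → pooled ranks: 46→2, 81→9, 50→3.5, 56→5, 50→3.5, 98→11.5
Rank sum = 2 + 9 + 3.5 + 5 + 3.5 + 11.5 = 34.5

34.5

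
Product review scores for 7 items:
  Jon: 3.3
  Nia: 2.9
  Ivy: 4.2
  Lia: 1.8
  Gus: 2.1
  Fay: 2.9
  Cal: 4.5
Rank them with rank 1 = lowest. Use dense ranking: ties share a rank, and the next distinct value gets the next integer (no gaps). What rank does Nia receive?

Sorted (ascending): 1.8, 2.1, 2.9, 2.9, 3.3, 4.2, 4.5
The 2 values of 2.9 share dense rank 3.
Remaining distinct values take the next consecutive integers.
Nia has value 2.9 → rank 3.

3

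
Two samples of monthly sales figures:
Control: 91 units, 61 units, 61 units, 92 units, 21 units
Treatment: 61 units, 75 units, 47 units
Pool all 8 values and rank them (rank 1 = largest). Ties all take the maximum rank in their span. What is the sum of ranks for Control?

23

Sorted (descending): 92, 91, 75, 61, 61, 61, 47, 21
The 3 values of 61 occupy positions 4–6 → each gets rank 6.
Control values → pooled ranks: 91→2, 61→6, 61→6, 92→1, 21→8
Rank sum = 2 + 6 + 6 + 1 + 8 = 23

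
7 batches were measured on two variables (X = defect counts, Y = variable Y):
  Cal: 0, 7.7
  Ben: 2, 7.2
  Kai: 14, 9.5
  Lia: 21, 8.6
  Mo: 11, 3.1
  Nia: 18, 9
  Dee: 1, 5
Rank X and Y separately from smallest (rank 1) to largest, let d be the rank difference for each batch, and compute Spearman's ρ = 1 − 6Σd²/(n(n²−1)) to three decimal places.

0.536

Ranks of variable 1: 1, 3, 5, 7, 4, 6, 2
Ranks of variable 2: 4, 3, 7, 5, 1, 6, 2
d = r₁ − r₂: -3, 0, -2, 2, 3, 0, 0
d²: 9, 0, 4, 4, 9, 0, 0; Σd² = 26
ρ = 1 − 6·26/(7·48) = 1 − 156/336 = 0.536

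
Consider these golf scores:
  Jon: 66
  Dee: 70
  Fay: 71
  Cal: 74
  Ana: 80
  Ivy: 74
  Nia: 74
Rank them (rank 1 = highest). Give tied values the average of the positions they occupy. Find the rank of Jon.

7

Sorted (descending): 80, 74, 74, 74, 71, 70, 66
The 3 values of 74 occupy positions 2–4 → average rank 3.
Jon has value 66 → rank 7.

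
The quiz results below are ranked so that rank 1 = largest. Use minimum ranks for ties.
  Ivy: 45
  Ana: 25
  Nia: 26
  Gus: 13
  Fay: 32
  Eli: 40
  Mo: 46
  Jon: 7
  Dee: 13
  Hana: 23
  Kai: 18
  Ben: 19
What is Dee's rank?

10

Sorted (descending): 46, 45, 40, 32, 26, 25, 23, 19, 18, 13, 13, 7
The 2 values of 13 occupy positions 10–11 → each gets rank 10.
Dee has value 13 → rank 10.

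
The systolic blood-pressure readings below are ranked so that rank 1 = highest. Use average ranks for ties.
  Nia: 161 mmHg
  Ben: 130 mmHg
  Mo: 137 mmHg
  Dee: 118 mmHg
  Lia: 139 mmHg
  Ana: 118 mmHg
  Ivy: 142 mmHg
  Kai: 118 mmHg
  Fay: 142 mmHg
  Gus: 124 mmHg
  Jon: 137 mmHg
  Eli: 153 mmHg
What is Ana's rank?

Sorted (descending): 161, 153, 142, 142, 139, 137, 137, 130, 124, 118, 118, 118
The 2 values of 142 occupy positions 3–4 → average rank (3+4)/2 = 3.5.
The 2 values of 137 occupy positions 6–7 → average rank (6+7)/2 = 6.5.
The 3 values of 118 occupy positions 10–12 → average rank 11.
Ana has value 118 mmHg → rank 11.

11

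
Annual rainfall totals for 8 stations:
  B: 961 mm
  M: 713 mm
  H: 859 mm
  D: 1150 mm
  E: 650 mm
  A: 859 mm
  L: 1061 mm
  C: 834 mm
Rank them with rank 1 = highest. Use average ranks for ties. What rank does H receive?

Sorted (descending): 1150, 1061, 961, 859, 859, 834, 713, 650
The 2 values of 859 occupy positions 4–5 → average rank (4+5)/2 = 4.5.
H has value 859 mm → rank 4.5.

4.5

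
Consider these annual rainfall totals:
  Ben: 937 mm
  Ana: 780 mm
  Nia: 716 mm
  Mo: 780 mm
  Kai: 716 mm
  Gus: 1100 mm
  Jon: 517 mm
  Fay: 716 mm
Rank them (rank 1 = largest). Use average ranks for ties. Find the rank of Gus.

1

Sorted (descending): 1100, 937, 780, 780, 716, 716, 716, 517
The 2 values of 780 occupy positions 3–4 → average rank (3+4)/2 = 3.5.
The 3 values of 716 occupy positions 5–7 → average rank 6.
Gus has value 1100 mm → rank 1.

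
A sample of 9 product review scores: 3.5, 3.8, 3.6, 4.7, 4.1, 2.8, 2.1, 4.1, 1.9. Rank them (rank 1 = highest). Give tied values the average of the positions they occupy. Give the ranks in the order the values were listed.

Sorted (descending): 4.7, 4.1, 4.1, 3.8, 3.6, 3.5, 2.8, 2.1, 1.9
The 2 values of 4.1 occupy positions 2–3 → average rank (2+3)/2 = 2.5.

6, 4, 5, 1, 2.5, 7, 8, 2.5, 9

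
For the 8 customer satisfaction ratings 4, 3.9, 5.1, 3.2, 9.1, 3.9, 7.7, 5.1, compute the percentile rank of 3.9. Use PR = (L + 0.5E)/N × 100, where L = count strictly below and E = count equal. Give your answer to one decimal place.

25.0

N = 8.
Strictly below 3.9: 1. Equal to 3.9: 2.
PR = (1 + 0.5·2)/8 × 100 = 25.0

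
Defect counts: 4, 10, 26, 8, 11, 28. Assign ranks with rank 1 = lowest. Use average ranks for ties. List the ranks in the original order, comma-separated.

1, 3, 5, 2, 4, 6

Sorted (ascending): 4, 8, 10, 11, 26, 28
No ties — each value takes its position as its rank.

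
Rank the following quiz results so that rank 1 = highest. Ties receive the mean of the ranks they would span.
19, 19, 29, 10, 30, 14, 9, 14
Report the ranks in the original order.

3.5, 3.5, 2, 7, 1, 5.5, 8, 5.5

Sorted (descending): 30, 29, 19, 19, 14, 14, 10, 9
The 2 values of 19 occupy positions 3–4 → average rank (3+4)/2 = 3.5.
The 2 values of 14 occupy positions 5–6 → average rank (5+6)/2 = 5.5.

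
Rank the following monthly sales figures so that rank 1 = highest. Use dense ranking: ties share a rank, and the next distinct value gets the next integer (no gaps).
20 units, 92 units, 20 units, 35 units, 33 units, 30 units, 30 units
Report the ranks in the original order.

5, 1, 5, 2, 3, 4, 4

Sorted (descending): 92, 35, 33, 30, 30, 20, 20
The 2 values of 30 share dense rank 4.
The 2 values of 20 share dense rank 5.
Remaining distinct values take the next consecutive integers.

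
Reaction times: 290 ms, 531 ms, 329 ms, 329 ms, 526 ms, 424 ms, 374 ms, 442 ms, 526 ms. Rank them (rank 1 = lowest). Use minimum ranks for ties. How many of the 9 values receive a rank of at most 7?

8

Sorted (ascending): 290, 329, 329, 374, 424, 442, 526, 526, 531
The 2 values of 329 occupy positions 2–3 → each gets rank 2.
The 2 values of 526 occupy positions 7–8 → each gets rank 7.
Ranks ≤ 7: {1, 2, 2, 4, 5, 6, 7, 7} → 8 values.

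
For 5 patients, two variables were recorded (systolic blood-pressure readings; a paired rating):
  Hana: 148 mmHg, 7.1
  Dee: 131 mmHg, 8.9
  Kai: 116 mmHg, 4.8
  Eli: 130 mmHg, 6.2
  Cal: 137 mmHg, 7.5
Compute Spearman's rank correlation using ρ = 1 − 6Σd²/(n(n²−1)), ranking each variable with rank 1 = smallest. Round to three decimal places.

Ranks of variable 1: 5, 3, 1, 2, 4
Ranks of variable 2: 3, 5, 1, 2, 4
d = r₁ − r₂: 2, -2, 0, 0, 0
d²: 4, 4, 0, 0, 0; Σd² = 8
ρ = 1 − 6·8/(5·24) = 1 − 48/120 = 0.600

0.600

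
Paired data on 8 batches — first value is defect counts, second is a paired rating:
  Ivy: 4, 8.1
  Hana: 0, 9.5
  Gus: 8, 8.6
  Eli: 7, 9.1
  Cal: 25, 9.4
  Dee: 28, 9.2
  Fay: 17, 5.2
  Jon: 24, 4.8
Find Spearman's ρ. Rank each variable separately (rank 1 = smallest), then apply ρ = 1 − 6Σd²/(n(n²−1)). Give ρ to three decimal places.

-0.095

Ranks of variable 1: 2, 1, 4, 3, 7, 8, 5, 6
Ranks of variable 2: 3, 8, 4, 5, 7, 6, 2, 1
d = r₁ − r₂: -1, -7, 0, -2, 0, 2, 3, 5
d²: 1, 49, 0, 4, 0, 4, 9, 25; Σd² = 92
ρ = 1 − 6·92/(8·63) = 1 − 552/504 = -0.095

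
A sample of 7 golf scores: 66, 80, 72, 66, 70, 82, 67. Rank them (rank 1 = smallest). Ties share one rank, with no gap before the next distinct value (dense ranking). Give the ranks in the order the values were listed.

Sorted (ascending): 66, 66, 67, 70, 72, 80, 82
The 2 values of 66 share dense rank 1.
Remaining distinct values take the next consecutive integers.

1, 5, 4, 1, 3, 6, 2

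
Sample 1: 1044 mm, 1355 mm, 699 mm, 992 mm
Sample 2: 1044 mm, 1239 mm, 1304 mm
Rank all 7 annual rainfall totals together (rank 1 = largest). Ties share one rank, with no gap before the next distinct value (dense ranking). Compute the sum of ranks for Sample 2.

Sorted (descending): 1355, 1304, 1239, 1044, 1044, 992, 699
The 2 values of 1044 share dense rank 4.
Remaining distinct values take the next consecutive integers.
Sample 2 values → pooled ranks: 1044→4, 1239→3, 1304→2
Rank sum = 4 + 3 + 2 = 9

9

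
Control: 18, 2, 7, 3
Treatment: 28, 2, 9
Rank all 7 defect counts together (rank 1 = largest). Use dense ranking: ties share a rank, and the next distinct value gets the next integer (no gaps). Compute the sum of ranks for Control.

Sorted (descending): 28, 18, 9, 7, 3, 2, 2
The 2 values of 2 share dense rank 6.
Remaining distinct values take the next consecutive integers.
Control values → pooled ranks: 18→2, 2→6, 7→4, 3→5
Rank sum = 2 + 6 + 4 + 5 = 17

17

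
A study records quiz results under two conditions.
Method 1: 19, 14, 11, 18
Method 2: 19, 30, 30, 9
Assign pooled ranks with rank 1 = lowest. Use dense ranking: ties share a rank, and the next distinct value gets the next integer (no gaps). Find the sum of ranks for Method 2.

Sorted (ascending): 9, 11, 14, 18, 19, 19, 30, 30
The 2 values of 19 share dense rank 5.
The 2 values of 30 share dense rank 6.
Remaining distinct values take the next consecutive integers.
Method 2 values → pooled ranks: 19→5, 30→6, 30→6, 9→1
Rank sum = 5 + 6 + 6 + 1 = 18

18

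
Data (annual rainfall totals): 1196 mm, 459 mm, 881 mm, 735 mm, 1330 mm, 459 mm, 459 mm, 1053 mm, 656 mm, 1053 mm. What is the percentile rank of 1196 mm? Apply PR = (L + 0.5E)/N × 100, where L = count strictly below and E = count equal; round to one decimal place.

N = 10.
Strictly below 1196: 8. Equal to 1196: 1.
PR = (8 + 0.5·1)/10 × 100 = 85.0

85.0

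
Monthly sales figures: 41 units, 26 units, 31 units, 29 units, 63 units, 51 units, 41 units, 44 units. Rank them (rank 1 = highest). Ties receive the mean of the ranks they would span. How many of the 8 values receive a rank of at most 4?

Sorted (descending): 63, 51, 44, 41, 41, 31, 29, 26
The 2 values of 41 occupy positions 4–5 → average rank (4+5)/2 = 4.5.
Ranks ≤ 4: {1, 2, 3} → 3 values.

3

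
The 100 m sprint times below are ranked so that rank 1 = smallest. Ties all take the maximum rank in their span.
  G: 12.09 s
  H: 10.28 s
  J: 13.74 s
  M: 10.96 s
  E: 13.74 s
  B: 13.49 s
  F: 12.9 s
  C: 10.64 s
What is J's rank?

Sorted (ascending): 10.28, 10.64, 10.96, 12.09, 12.9, 13.49, 13.74, 13.74
The 2 values of 13.74 occupy positions 7–8 → each gets rank 8.
J has value 13.74 s → rank 8.

8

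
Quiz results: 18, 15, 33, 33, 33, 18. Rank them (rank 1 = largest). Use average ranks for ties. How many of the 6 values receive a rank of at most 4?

Sorted (descending): 33, 33, 33, 18, 18, 15
The 3 values of 33 occupy positions 1–3 → average rank 2.
The 2 values of 18 occupy positions 4–5 → average rank (4+5)/2 = 4.5.
Ranks ≤ 4: {2, 2, 2} → 3 values.

3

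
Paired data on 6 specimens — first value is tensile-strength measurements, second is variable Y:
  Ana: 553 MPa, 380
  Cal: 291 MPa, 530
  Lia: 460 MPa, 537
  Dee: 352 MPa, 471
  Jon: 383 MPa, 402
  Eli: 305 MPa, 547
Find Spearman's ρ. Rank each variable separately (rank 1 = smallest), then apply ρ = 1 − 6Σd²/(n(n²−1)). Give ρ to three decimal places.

-0.543

Ranks of variable 1: 6, 1, 5, 3, 4, 2
Ranks of variable 2: 1, 4, 5, 3, 2, 6
d = r₁ − r₂: 5, -3, 0, 0, 2, -4
d²: 25, 9, 0, 0, 4, 16; Σd² = 54
ρ = 1 − 6·54/(6·35) = 1 − 324/210 = -0.543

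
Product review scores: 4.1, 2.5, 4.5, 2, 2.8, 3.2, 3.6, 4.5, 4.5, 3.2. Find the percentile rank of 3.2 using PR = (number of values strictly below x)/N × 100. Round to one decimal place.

N = 10.
Strictly below 3.2: 3. Equal to 3.2: 2.
PR = 3/10 × 100 = 30.0

30.0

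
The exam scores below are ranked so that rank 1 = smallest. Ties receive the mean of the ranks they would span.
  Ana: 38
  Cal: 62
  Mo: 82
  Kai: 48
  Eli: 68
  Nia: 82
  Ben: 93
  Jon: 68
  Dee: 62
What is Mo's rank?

7.5

Sorted (ascending): 38, 48, 62, 62, 68, 68, 82, 82, 93
The 2 values of 62 occupy positions 3–4 → average rank (3+4)/2 = 3.5.
The 2 values of 68 occupy positions 5–6 → average rank (5+6)/2 = 5.5.
The 2 values of 82 occupy positions 7–8 → average rank (7+8)/2 = 7.5.
Mo has value 82 → rank 7.5.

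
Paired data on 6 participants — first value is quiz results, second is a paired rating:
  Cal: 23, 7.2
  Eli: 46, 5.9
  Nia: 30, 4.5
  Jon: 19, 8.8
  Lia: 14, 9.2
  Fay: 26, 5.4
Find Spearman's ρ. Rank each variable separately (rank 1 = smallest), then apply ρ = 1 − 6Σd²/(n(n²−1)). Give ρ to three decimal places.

Ranks of variable 1: 3, 6, 5, 2, 1, 4
Ranks of variable 2: 4, 3, 1, 5, 6, 2
d = r₁ − r₂: -1, 3, 4, -3, -5, 2
d²: 1, 9, 16, 9, 25, 4; Σd² = 64
ρ = 1 − 6·64/(6·35) = 1 − 384/210 = -0.829

-0.829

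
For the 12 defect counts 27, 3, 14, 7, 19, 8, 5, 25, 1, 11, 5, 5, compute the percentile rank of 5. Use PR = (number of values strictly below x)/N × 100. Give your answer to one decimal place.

16.7

N = 12.
Strictly below 5: 2. Equal to 5: 3.
PR = 2/12 × 100 = 16.7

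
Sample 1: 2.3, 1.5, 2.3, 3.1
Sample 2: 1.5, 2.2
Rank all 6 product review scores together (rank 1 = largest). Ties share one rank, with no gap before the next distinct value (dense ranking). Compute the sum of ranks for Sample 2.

Sorted (descending): 3.1, 2.3, 2.3, 2.2, 1.5, 1.5
The 2 values of 2.3 share dense rank 2.
The 2 values of 1.5 share dense rank 4.
Remaining distinct values take the next consecutive integers.
Sample 2 values → pooled ranks: 1.5→4, 2.2→3
Rank sum = 4 + 3 = 7

7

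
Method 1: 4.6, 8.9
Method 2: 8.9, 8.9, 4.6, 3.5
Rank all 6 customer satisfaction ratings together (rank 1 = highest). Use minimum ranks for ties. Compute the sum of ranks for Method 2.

12

Sorted (descending): 8.9, 8.9, 8.9, 4.6, 4.6, 3.5
The 3 values of 8.9 occupy positions 1–3 → each gets rank 1.
The 2 values of 4.6 occupy positions 4–5 → each gets rank 4.
Method 2 values → pooled ranks: 8.9→1, 8.9→1, 4.6→4, 3.5→6
Rank sum = 1 + 1 + 4 + 6 = 12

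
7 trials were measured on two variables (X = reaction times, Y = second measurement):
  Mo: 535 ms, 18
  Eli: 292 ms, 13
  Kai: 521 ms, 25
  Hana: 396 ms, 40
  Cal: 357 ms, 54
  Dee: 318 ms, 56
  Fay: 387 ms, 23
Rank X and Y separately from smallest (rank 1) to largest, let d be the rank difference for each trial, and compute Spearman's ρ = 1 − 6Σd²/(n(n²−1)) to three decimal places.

Ranks of variable 1: 7, 1, 6, 5, 3, 2, 4
Ranks of variable 2: 2, 1, 4, 5, 6, 7, 3
d = r₁ − r₂: 5, 0, 2, 0, -3, -5, 1
d²: 25, 0, 4, 0, 9, 25, 1; Σd² = 64
ρ = 1 − 6·64/(7·48) = 1 − 384/336 = -0.143

-0.143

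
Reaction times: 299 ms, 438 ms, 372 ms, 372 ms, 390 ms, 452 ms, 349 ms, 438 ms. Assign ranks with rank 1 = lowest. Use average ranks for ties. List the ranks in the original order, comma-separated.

1, 6.5, 3.5, 3.5, 5, 8, 2, 6.5

Sorted (ascending): 299, 349, 372, 372, 390, 438, 438, 452
The 2 values of 372 occupy positions 3–4 → average rank (3+4)/2 = 3.5.
The 2 values of 438 occupy positions 6–7 → average rank (6+7)/2 = 6.5.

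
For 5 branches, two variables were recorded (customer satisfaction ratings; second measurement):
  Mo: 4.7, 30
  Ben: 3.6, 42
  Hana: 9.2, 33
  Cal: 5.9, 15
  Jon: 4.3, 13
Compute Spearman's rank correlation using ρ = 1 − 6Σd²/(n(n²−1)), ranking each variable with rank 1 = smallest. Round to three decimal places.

Ranks of variable 1: 3, 1, 5, 4, 2
Ranks of variable 2: 3, 5, 4, 2, 1
d = r₁ − r₂: 0, -4, 1, 2, 1
d²: 0, 16, 1, 4, 1; Σd² = 22
ρ = 1 − 6·22/(5·24) = 1 − 132/120 = -0.100

-0.100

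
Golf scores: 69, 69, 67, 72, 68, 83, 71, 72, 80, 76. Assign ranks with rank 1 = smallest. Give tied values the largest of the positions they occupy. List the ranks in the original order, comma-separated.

Sorted (ascending): 67, 68, 69, 69, 71, 72, 72, 76, 80, 83
The 2 values of 69 occupy positions 3–4 → each gets rank 4.
The 2 values of 72 occupy positions 6–7 → each gets rank 7.

4, 4, 1, 7, 2, 10, 5, 7, 9, 8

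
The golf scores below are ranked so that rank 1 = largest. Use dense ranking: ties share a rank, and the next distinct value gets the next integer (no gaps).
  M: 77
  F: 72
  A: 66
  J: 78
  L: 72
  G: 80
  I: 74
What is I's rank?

4

Sorted (descending): 80, 78, 77, 74, 72, 72, 66
The 2 values of 72 share dense rank 5.
Remaining distinct values take the next consecutive integers.
I has value 74 → rank 4.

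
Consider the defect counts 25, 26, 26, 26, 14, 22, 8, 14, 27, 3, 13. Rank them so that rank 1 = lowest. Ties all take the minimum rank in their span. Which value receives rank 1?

Sorted (ascending): 3, 8, 13, 14, 14, 22, 25, 26, 26, 26, 27
The 2 values of 14 occupy positions 4–5 → each gets rank 4.
The 3 values of 26 occupy positions 8–10 → each gets rank 8.
Rank 1 → value 3.

3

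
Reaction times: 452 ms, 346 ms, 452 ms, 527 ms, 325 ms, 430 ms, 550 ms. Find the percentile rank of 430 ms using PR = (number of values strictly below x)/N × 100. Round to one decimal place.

N = 7.
Strictly below 430: 2. Equal to 430: 1.
PR = 2/7 × 100 = 28.6

28.6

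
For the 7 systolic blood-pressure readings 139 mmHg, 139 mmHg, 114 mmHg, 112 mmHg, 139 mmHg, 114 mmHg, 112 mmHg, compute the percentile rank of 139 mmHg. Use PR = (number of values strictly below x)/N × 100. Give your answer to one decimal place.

N = 7.
Strictly below 139: 4. Equal to 139: 3.
PR = 4/7 × 100 = 57.1

57.1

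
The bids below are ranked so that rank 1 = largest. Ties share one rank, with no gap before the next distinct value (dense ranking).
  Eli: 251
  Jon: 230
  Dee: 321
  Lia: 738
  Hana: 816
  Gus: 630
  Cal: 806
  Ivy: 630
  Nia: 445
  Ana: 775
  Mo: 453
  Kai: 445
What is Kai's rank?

7

Sorted (descending): 816, 806, 775, 738, 630, 630, 453, 445, 445, 321, 251, 230
The 2 values of 630 share dense rank 5.
The 2 values of 445 share dense rank 7.
Remaining distinct values take the next consecutive integers.
Kai has value 445 → rank 7.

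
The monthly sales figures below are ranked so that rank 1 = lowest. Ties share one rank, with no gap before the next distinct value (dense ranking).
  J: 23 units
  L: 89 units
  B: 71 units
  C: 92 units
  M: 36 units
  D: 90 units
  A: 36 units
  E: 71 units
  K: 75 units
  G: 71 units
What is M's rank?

Sorted (ascending): 23, 36, 36, 71, 71, 71, 75, 89, 90, 92
The 2 values of 36 share dense rank 2.
The 3 values of 71 share dense rank 3.
Remaining distinct values take the next consecutive integers.
M has value 36 units → rank 2.

2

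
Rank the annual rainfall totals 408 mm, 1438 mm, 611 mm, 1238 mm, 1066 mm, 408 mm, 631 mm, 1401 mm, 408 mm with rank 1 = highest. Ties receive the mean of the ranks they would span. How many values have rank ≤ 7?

6

Sorted (descending): 1438, 1401, 1238, 1066, 631, 611, 408, 408, 408
The 3 values of 408 occupy positions 7–9 → average rank 8.
Ranks ≤ 7: {1, 2, 3, 4, 5, 6} → 6 values.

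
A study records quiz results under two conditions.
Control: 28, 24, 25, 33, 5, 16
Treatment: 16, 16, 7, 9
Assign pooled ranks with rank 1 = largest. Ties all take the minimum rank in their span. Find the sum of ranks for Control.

25

Sorted (descending): 33, 28, 25, 24, 16, 16, 16, 9, 7, 5
The 3 values of 16 occupy positions 5–7 → each gets rank 5.
Control values → pooled ranks: 28→2, 24→4, 25→3, 33→1, 5→10, 16→5
Rank sum = 2 + 4 + 3 + 1 + 10 + 5 = 25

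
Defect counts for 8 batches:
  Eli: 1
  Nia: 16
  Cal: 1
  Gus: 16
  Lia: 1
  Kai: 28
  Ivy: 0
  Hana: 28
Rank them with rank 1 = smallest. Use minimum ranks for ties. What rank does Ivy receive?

1

Sorted (ascending): 0, 1, 1, 1, 16, 16, 28, 28
The 3 values of 1 occupy positions 2–4 → each gets rank 2.
The 2 values of 16 occupy positions 5–6 → each gets rank 5.
The 2 values of 28 occupy positions 7–8 → each gets rank 7.
Ivy has value 0 → rank 1.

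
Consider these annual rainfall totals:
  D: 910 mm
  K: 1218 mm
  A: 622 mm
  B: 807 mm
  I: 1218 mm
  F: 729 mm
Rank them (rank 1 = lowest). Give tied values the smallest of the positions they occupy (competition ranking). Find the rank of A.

Sorted (ascending): 622, 729, 807, 910, 1218, 1218
The 2 values of 1218 occupy positions 5–6 → each gets rank 5.
A has value 622 mm → rank 1.

1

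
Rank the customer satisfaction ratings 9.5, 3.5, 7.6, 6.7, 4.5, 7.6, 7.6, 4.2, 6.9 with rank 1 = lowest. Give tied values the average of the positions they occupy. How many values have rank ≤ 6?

5

Sorted (ascending): 3.5, 4.2, 4.5, 6.7, 6.9, 7.6, 7.6, 7.6, 9.5
The 3 values of 7.6 occupy positions 6–8 → average rank 7.
Ranks ≤ 6: {1, 2, 3, 4, 5} → 5 values.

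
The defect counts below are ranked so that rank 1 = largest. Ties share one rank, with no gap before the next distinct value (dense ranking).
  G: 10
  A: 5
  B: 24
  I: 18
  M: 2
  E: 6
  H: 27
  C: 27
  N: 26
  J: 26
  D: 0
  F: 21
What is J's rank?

2

Sorted (descending): 27, 27, 26, 26, 24, 21, 18, 10, 6, 5, 2, 0
The 2 values of 27 share dense rank 1.
The 2 values of 26 share dense rank 2.
Remaining distinct values take the next consecutive integers.
J has value 26 → rank 2.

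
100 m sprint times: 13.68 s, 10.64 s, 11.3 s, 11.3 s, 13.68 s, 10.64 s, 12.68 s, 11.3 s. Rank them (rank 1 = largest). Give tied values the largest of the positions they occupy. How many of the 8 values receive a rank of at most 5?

Sorted (descending): 13.68, 13.68, 12.68, 11.3, 11.3, 11.3, 10.64, 10.64
The 2 values of 13.68 occupy positions 1–2 → each gets rank 2.
The 3 values of 11.3 occupy positions 4–6 → each gets rank 6.
The 2 values of 10.64 occupy positions 7–8 → each gets rank 8.
Ranks ≤ 5: {2, 2, 3} → 3 values.

3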